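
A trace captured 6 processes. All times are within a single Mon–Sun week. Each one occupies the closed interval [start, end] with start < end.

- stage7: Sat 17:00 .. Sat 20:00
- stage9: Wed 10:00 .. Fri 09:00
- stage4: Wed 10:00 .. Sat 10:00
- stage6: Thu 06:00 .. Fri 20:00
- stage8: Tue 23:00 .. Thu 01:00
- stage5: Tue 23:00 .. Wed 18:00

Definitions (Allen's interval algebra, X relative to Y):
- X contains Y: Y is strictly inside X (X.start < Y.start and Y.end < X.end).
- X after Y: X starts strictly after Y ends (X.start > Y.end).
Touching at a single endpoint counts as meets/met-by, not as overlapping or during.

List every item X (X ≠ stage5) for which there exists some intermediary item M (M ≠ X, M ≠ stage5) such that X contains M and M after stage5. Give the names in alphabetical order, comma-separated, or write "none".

stage4

Target stage5 = [Tue 23:00, Wed 18:00].
Intermediaries M with M after stage5: stage6, stage7.
Via stage6 — items with X contains stage6: stage4.
Via stage7 — items with X contains stage7: none.
Union: stage4.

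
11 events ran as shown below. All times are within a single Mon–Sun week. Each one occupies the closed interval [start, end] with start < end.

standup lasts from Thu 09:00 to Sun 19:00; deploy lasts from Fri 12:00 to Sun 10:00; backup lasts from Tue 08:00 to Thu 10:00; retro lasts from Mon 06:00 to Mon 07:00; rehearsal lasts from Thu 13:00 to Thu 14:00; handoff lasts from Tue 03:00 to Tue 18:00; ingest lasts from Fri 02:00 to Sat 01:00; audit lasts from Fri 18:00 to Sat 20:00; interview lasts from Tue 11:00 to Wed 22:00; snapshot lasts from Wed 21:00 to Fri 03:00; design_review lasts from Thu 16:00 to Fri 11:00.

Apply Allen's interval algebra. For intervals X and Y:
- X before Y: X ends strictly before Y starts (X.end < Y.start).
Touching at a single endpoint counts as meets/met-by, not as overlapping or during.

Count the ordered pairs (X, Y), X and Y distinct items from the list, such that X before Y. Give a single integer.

Checking all 110 ordered pairs for relation 'before'; matching pairs in alphabetical order:
(backup, audit): backup before audit ✓
(backup, deploy): backup before deploy ✓
(backup, design_review): backup before design_review ✓
(backup, ingest): backup before ingest ✓
(backup, rehearsal): backup before rehearsal ✓
(design_review, audit): design_review before audit ✓
(design_review, deploy): design_review before deploy ✓
(handoff, audit): handoff before audit ✓
(handoff, deploy): handoff before deploy ✓
(handoff, design_review): handoff before design_review ✓
(handoff, ingest): handoff before ingest ✓
(handoff, rehearsal): handoff before rehearsal ✓
(handoff, snapshot): handoff before snapshot ✓
(handoff, standup): handoff before standup ✓
(interview, audit): interview before audit ✓
(interview, deploy): interview before deploy ✓
(interview, design_review): interview before design_review ✓
(interview, ingest): interview before ingest ✓
(interview, rehearsal): interview before rehearsal ✓
(interview, standup): interview before standup ✓
(rehearsal, audit): rehearsal before audit ✓
(rehearsal, deploy): rehearsal before deploy ✓
(rehearsal, design_review): rehearsal before design_review ✓
(rehearsal, ingest): rehearsal before ingest ✓
... plus 12 further pairs not listed.
Count: 36.

36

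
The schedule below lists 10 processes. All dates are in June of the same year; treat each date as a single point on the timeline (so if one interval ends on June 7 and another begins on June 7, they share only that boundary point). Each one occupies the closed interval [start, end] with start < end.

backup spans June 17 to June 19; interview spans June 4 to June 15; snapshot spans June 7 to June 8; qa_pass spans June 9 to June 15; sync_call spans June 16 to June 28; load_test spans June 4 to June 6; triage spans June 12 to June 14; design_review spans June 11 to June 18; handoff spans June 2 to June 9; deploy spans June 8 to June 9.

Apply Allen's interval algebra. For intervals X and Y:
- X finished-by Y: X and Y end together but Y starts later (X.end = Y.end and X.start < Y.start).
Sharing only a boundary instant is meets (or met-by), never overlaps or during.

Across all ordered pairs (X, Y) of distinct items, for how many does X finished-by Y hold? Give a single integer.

2

Checking all 90 ordered pairs for relation 'finished-by'; matching pairs in alphabetical order:
(handoff, deploy): handoff finished-by deploy ✓
(interview, qa_pass): interview finished-by qa_pass ✓
Count: 2.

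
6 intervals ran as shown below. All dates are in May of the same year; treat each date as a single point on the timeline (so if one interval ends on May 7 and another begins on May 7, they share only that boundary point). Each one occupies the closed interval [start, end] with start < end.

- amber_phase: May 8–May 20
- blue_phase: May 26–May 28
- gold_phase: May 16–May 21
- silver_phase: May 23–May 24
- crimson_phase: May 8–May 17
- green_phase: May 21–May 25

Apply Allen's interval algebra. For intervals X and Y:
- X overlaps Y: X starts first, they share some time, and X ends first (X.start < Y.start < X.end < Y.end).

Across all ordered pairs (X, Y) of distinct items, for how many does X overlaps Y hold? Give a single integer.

Checking all 30 ordered pairs for relation 'overlaps'; matching pairs in alphabetical order:
(amber_phase, gold_phase): amber_phase overlaps gold_phase ✓
(crimson_phase, gold_phase): crimson_phase overlaps gold_phase ✓
Count: 2.

2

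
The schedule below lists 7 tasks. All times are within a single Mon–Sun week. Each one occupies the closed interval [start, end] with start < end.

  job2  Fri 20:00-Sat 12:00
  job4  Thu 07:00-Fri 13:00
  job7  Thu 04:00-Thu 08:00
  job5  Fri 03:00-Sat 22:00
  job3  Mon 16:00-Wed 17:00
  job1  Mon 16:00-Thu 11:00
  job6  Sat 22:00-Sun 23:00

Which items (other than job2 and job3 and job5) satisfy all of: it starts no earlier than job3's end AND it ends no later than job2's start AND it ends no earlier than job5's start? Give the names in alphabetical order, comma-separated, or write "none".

Conditions: its start is no earlier than job3's end (X.start >= Wed 17:00) AND its end is no later than job2's start (X.end <= Fri 20:00) AND its end is no earlier than job5's start (X.end >= Fri 03:00).
job1: start Mon 16:00 >= Wed 17:00? ✗; end Thu 11:00 <= Fri 20:00? ✓; end Thu 11:00 >= Fri 03:00? ✗ → no.
job4: start Thu 07:00 >= Wed 17:00? ✓; end Fri 13:00 <= Fri 20:00? ✓; end Fri 13:00 >= Fri 03:00? ✓ → yes.
job6: start Sat 22:00 >= Wed 17:00? ✓; end Sun 23:00 <= Fri 20:00? ✗; end Sun 23:00 >= Fri 03:00? ✓ → no.
job7: start Thu 04:00 >= Wed 17:00? ✓; end Thu 08:00 <= Fri 20:00? ✓; end Thu 08:00 >= Fri 03:00? ✗ → no.
Result: job4.

job4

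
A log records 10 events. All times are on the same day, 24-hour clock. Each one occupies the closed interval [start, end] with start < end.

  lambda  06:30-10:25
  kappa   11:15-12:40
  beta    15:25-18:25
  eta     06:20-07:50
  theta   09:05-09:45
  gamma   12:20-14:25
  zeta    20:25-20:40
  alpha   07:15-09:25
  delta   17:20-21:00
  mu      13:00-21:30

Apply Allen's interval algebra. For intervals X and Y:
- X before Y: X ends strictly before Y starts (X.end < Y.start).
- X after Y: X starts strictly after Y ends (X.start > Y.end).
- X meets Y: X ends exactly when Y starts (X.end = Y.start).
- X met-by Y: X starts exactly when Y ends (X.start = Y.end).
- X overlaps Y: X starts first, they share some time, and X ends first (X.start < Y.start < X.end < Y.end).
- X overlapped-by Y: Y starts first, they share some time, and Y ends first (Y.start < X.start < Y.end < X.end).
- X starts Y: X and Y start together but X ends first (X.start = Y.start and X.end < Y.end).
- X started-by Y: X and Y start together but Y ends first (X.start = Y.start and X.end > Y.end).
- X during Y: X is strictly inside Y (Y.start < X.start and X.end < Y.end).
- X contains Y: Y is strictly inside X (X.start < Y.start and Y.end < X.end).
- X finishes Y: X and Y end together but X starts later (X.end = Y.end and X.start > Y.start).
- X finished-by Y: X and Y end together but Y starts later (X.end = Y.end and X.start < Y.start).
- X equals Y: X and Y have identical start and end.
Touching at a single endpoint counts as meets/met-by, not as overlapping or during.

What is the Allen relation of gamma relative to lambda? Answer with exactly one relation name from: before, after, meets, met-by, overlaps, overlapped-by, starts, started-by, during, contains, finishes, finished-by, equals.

after

gamma = [12:20, 14:25]; lambda = [06:30, 10:25].
Compare endpoints: gamma.start > lambda.start, gamma.start > lambda.end, gamma.end > lambda.start, gamma.end > lambda.end.
That pattern is 'after'.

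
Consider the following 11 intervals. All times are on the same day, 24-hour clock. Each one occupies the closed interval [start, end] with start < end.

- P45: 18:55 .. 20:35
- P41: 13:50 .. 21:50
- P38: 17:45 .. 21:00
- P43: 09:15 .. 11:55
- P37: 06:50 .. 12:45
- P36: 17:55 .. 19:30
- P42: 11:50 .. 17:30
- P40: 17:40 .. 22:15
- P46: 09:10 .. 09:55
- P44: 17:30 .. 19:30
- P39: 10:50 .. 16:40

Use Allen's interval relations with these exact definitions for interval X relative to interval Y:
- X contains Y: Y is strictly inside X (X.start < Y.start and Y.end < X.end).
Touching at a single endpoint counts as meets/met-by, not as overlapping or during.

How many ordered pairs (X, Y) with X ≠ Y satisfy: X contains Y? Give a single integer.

Checking all 110 ordered pairs for relation 'contains'; matching pairs in alphabetical order:
(P37, P43): P37 contains P43 ✓
(P37, P46): P37 contains P46 ✓
(P38, P36): P38 contains P36 ✓
(P38, P45): P38 contains P45 ✓
(P40, P36): P40 contains P36 ✓
(P40, P38): P40 contains P38 ✓
(P40, P45): P40 contains P45 ✓
(P41, P36): P41 contains P36 ✓
(P41, P38): P41 contains P38 ✓
(P41, P44): P41 contains P44 ✓
(P41, P45): P41 contains P45 ✓
Count: 11.

11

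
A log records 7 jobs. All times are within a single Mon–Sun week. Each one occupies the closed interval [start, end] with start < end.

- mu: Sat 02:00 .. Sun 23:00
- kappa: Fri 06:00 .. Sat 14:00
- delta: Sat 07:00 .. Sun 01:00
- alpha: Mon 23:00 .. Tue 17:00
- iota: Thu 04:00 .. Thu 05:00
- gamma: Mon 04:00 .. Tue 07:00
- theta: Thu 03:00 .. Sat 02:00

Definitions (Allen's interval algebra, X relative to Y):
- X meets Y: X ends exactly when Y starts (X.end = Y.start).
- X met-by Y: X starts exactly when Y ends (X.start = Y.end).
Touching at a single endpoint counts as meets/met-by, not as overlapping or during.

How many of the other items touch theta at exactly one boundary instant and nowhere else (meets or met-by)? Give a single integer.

1

Target theta = [Thu 03:00, Sat 02:00].
alpha [Mon 23:00, Tue 17:00] → before → no.
delta [Sat 07:00, Sun 01:00] → after → no.
gamma [Mon 04:00, Tue 07:00] → before → no.
iota [Thu 04:00, Thu 05:00] → during → no.
kappa [Fri 06:00, Sat 14:00] → overlapped-by → no.
mu [Sat 02:00, Sun 23:00] → met-by → counts.
Total: 1.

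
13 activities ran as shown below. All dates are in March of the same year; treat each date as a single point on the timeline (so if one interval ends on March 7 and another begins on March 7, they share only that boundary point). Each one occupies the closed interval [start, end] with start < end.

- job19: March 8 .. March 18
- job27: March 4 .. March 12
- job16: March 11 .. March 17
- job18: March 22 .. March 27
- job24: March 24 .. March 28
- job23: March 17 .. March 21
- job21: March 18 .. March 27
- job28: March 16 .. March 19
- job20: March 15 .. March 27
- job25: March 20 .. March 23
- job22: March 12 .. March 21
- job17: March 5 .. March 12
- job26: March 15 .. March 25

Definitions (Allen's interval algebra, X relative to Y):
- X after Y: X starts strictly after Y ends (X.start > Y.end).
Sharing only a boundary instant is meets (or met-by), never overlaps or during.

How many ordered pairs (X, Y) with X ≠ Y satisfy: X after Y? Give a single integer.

Checking all 156 ordered pairs for relation 'after'; matching pairs in alphabetical order:
(job18, job16): job18 after job16 ✓
(job18, job17): job18 after job17 ✓
(job18, job19): job18 after job19 ✓
(job18, job22): job18 after job22 ✓
(job18, job23): job18 after job23 ✓
(job18, job27): job18 after job27 ✓
(job18, job28): job18 after job28 ✓
(job20, job17): job20 after job17 ✓
(job20, job27): job20 after job27 ✓
(job21, job16): job21 after job16 ✓
(job21, job17): job21 after job17 ✓
(job21, job27): job21 after job27 ✓
(job23, job17): job23 after job17 ✓
(job23, job27): job23 after job27 ✓
(job24, job16): job24 after job16 ✓
(job24, job17): job24 after job17 ✓
(job24, job19): job24 after job19 ✓
(job24, job22): job24 after job22 ✓
(job24, job23): job24 after job23 ✓
(job24, job25): job24 after job25 ✓
(job24, job27): job24 after job27 ✓
(job24, job28): job24 after job28 ✓
(job25, job16): job25 after job16 ✓
(job25, job17): job25 after job17 ✓
... plus 7 further pairs not listed.
Count: 31.

31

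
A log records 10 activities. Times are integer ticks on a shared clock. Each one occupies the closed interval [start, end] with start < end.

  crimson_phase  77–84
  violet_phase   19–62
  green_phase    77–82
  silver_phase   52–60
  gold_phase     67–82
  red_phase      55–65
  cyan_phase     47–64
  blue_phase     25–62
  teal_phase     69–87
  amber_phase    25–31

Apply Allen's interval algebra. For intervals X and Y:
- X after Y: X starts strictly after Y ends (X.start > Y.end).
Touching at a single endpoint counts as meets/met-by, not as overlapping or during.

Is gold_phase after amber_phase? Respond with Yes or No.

gold_phase = [67, 82], amber_phase = [25, 31].
Actual relation of gold_phase to amber_phase: after.
Asked whether 'after' holds → Yes.

Yes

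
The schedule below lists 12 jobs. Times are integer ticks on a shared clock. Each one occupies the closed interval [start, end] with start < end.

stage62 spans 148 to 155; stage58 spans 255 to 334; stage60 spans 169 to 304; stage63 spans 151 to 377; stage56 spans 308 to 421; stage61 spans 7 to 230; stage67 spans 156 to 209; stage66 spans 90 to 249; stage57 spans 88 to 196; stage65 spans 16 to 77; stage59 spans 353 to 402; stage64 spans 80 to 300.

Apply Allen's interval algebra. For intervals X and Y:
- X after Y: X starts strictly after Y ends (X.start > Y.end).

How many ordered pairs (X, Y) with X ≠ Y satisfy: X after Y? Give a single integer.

Checking all 132 ordered pairs for relation 'after'; matching pairs in alphabetical order:
(stage56, stage57): stage56 after stage57 ✓
(stage56, stage60): stage56 after stage60 ✓
(stage56, stage61): stage56 after stage61 ✓
(stage56, stage62): stage56 after stage62 ✓
(stage56, stage64): stage56 after stage64 ✓
(stage56, stage65): stage56 after stage65 ✓
(stage56, stage66): stage56 after stage66 ✓
(stage56, stage67): stage56 after stage67 ✓
(stage57, stage65): stage57 after stage65 ✓
(stage58, stage57): stage58 after stage57 ✓
(stage58, stage61): stage58 after stage61 ✓
(stage58, stage62): stage58 after stage62 ✓
(stage58, stage65): stage58 after stage65 ✓
(stage58, stage66): stage58 after stage66 ✓
(stage58, stage67): stage58 after stage67 ✓
(stage59, stage57): stage59 after stage57 ✓
(stage59, stage58): stage59 after stage58 ✓
(stage59, stage60): stage59 after stage60 ✓
(stage59, stage61): stage59 after stage61 ✓
(stage59, stage62): stage59 after stage62 ✓
(stage59, stage64): stage59 after stage64 ✓
(stage59, stage65): stage59 after stage65 ✓
(stage59, stage66): stage59 after stage66 ✓
(stage59, stage67): stage59 after stage67 ✓
... plus 8 further pairs not listed.
Count: 32.

32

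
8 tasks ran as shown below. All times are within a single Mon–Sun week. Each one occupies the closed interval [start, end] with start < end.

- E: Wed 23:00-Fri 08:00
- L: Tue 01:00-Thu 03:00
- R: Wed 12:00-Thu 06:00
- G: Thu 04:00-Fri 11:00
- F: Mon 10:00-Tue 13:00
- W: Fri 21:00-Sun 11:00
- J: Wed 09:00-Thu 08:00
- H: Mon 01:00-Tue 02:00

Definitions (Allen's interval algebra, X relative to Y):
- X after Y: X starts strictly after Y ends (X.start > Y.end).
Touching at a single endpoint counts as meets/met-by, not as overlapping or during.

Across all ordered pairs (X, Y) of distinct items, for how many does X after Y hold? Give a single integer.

16

Checking all 56 ordered pairs for relation 'after'; matching pairs in alphabetical order:
(E, F): E after F ✓
(E, H): E after H ✓
(G, F): G after F ✓
(G, H): G after H ✓
(G, L): G after L ✓
(J, F): J after F ✓
(J, H): J after H ✓
(R, F): R after F ✓
(R, H): R after H ✓
(W, E): W after E ✓
(W, F): W after F ✓
(W, G): W after G ✓
(W, H): W after H ✓
(W, J): W after J ✓
(W, L): W after L ✓
(W, R): W after R ✓
Count: 16.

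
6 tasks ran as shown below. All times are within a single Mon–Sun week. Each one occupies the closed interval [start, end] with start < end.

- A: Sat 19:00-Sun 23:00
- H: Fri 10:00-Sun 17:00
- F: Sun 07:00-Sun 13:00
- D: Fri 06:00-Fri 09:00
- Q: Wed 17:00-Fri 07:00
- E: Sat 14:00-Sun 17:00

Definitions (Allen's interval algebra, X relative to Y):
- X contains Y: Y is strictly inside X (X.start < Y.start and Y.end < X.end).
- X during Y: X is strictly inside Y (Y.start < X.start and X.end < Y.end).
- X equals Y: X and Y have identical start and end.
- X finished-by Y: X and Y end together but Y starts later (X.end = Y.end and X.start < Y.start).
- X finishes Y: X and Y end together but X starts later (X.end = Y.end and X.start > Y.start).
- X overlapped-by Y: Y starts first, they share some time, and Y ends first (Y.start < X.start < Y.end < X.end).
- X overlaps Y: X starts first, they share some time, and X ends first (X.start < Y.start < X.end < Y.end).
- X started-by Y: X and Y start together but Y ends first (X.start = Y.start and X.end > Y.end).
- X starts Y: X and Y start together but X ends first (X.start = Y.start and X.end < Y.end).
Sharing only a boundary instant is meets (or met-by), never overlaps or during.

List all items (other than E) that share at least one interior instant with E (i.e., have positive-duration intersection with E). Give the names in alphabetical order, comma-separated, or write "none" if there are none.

Target E = [Sat 14:00, Sun 17:00].
A [Sat 19:00, Sun 23:00] → overlapped-by → yes.
D [Fri 06:00, Fri 09:00] → before → no.
F [Sun 07:00, Sun 13:00] → during → yes.
H [Fri 10:00, Sun 17:00] → finished-by → yes.
Q [Wed 17:00, Fri 07:00] → before → no.
Result: A, F, H.

A, F, H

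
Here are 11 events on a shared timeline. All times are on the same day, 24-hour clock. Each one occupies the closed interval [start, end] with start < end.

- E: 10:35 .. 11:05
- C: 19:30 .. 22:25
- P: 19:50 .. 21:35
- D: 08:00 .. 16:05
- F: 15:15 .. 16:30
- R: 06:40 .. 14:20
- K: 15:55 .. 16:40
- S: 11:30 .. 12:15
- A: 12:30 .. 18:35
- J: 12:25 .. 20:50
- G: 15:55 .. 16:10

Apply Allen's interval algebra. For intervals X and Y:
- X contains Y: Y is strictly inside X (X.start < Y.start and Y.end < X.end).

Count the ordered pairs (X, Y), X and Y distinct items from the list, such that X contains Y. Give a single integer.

Checking all 110 ordered pairs for relation 'contains'; matching pairs in alphabetical order:
(A, F): A contains F ✓
(A, G): A contains G ✓
(A, K): A contains K ✓
(C, P): C contains P ✓
(D, E): D contains E ✓
(D, S): D contains S ✓
(F, G): F contains G ✓
(J, A): J contains A ✓
(J, F): J contains F ✓
(J, G): J contains G ✓
(J, K): J contains K ✓
(R, E): R contains E ✓
(R, S): R contains S ✓
Count: 13.

13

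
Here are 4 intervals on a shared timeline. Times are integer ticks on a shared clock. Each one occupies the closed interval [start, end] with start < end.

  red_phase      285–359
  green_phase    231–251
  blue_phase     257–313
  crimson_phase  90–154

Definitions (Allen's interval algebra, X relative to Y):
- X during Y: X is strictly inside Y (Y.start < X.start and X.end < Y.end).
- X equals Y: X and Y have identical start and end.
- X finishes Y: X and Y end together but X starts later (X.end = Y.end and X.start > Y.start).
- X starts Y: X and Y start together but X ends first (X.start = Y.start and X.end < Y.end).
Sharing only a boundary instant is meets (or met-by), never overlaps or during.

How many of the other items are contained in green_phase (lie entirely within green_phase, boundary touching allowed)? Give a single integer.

Target green_phase = [231, 251].
blue_phase [257, 313] → after → no.
crimson_phase [90, 154] → before → no.
red_phase [285, 359] → after → no.
Total: 0.

0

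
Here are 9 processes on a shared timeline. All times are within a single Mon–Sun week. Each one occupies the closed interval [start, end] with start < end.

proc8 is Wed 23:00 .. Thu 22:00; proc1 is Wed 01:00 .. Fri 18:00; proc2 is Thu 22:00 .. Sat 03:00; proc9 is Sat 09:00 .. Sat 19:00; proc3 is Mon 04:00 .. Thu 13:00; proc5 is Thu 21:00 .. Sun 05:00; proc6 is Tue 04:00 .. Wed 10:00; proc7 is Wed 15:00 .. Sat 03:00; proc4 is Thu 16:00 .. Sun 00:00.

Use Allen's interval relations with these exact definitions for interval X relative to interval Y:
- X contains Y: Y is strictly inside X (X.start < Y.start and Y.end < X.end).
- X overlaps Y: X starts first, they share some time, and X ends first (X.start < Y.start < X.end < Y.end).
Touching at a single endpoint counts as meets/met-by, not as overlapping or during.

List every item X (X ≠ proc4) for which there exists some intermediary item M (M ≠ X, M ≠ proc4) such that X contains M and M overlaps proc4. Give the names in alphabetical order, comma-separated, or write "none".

proc1, proc7

Target proc4 = [Thu 16:00, Sun 00:00].
Intermediaries M with M overlaps proc4: proc1, proc7, proc8.
Via proc1 — items with X contains proc1: none.
Via proc7 — items with X contains proc7: none.
Via proc8 — items with X contains proc8: proc1, proc7.
Union: proc1, proc7.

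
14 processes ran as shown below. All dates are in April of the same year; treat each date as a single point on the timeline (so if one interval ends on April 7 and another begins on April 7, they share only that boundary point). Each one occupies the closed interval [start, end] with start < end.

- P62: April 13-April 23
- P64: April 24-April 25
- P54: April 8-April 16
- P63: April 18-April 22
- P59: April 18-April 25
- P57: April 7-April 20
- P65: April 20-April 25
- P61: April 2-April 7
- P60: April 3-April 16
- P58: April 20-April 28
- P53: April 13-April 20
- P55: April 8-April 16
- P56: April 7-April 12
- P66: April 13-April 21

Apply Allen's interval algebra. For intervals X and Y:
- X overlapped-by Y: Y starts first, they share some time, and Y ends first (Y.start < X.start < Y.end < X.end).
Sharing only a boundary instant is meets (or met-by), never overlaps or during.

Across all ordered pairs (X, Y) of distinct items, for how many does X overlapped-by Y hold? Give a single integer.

29

Checking all 182 ordered pairs for relation 'overlapped-by'; matching pairs in alphabetical order:
(P53, P54): P53 overlapped-by P54 ✓
(P53, P55): P53 overlapped-by P55 ✓
(P53, P60): P53 overlapped-by P60 ✓
(P54, P56): P54 overlapped-by P56 ✓
(P55, P56): P55 overlapped-by P56 ✓
(P57, P60): P57 overlapped-by P60 ✓
(P58, P59): P58 overlapped-by P59 ✓
(P58, P62): P58 overlapped-by P62 ✓
(P58, P63): P58 overlapped-by P63 ✓
(P58, P66): P58 overlapped-by P66 ✓
(P59, P53): P59 overlapped-by P53 ✓
(P59, P57): P59 overlapped-by P57 ✓
(P59, P62): P59 overlapped-by P62 ✓
(P59, P66): P59 overlapped-by P66 ✓
(P60, P61): P60 overlapped-by P61 ✓
(P62, P54): P62 overlapped-by P54 ✓
(P62, P55): P62 overlapped-by P55 ✓
(P62, P57): P62 overlapped-by P57 ✓
(P62, P60): P62 overlapped-by P60 ✓
(P63, P53): P63 overlapped-by P53 ✓
(P63, P57): P63 overlapped-by P57 ✓
(P63, P66): P63 overlapped-by P66 ✓
(P65, P62): P65 overlapped-by P62 ✓
(P65, P63): P65 overlapped-by P63 ✓
... plus 5 further pairs not listed.
Count: 29.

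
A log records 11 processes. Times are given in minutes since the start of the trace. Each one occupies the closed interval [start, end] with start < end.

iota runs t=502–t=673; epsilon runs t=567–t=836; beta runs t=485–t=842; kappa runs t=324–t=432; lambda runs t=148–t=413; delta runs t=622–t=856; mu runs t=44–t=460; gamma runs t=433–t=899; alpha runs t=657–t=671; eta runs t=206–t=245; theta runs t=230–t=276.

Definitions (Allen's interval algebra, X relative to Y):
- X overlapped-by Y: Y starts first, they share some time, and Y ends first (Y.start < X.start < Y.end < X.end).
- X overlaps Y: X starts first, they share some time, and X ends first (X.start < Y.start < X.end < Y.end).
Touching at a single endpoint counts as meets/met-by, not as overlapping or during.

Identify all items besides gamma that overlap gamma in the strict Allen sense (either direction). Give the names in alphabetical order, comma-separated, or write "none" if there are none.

Target gamma = [t=433, t=899].
alpha [t=657, t=671] → during → no.
beta [t=485, t=842] → during → no.
delta [t=622, t=856] → during → no.
epsilon [t=567, t=836] → during → no.
eta [t=206, t=245] → before → no.
iota [t=502, t=673] → during → no.
kappa [t=324, t=432] → before → no.
lambda [t=148, t=413] → before → no.
mu [t=44, t=460] → overlaps → yes.
theta [t=230, t=276] → before → no.
Result: mu.

mu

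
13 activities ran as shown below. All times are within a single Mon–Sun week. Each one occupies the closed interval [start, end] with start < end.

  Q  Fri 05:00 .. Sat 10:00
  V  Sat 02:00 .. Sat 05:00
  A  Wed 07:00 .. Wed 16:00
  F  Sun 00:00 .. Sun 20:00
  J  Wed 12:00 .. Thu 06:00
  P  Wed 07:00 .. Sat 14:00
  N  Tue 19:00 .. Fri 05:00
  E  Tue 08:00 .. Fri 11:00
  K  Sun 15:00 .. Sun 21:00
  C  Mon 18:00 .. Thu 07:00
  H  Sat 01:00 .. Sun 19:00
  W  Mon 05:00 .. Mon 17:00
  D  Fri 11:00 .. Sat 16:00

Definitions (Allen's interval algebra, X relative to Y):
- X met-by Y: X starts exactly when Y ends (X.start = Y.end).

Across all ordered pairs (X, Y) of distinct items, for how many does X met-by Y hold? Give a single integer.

2

Checking all 156 ordered pairs for relation 'met-by'; matching pairs in alphabetical order:
(D, E): D met-by E ✓
(Q, N): Q met-by N ✓
Count: 2.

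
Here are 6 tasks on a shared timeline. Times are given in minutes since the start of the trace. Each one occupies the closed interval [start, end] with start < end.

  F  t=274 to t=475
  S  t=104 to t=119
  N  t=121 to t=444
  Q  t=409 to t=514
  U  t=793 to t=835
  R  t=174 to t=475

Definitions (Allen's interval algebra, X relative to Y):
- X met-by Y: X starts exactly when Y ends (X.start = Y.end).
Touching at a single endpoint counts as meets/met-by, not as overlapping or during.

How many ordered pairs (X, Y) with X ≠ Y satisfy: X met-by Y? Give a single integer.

Checking all 30 ordered pairs for relation 'met-by'; matching pairs in alphabetical order:
No pair satisfies it.
Count: 0.

0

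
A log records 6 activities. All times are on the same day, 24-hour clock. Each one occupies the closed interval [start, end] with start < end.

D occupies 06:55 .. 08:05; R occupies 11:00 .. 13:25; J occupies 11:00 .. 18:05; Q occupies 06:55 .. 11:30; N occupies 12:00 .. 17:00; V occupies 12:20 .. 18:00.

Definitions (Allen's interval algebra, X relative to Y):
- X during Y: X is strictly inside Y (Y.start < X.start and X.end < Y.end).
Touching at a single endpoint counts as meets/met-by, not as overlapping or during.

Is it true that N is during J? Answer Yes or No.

N = [12:00, 17:00], J = [11:00, 18:05].
Actual relation of N to J: during.
Asked whether 'during' holds → Yes.

Yes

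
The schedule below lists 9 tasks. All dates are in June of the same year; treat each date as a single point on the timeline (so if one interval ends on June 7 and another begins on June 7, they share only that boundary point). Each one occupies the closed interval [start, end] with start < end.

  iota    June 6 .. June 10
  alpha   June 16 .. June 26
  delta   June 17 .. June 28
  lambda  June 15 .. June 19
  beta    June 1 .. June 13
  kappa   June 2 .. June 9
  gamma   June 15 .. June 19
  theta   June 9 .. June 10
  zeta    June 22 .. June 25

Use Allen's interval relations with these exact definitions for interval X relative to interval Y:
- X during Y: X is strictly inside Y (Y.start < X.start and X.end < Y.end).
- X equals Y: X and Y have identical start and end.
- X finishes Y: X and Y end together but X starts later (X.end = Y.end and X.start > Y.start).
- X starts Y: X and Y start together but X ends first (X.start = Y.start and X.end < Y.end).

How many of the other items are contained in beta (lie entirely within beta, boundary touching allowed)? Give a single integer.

Target beta = [June 1, June 13].
alpha [June 16, June 26] → after → no.
delta [June 17, June 28] → after → no.
gamma [June 15, June 19] → after → no.
iota [June 6, June 10] → during → counts.
kappa [June 2, June 9] → during → counts.
lambda [June 15, June 19] → after → no.
theta [June 9, June 10] → during → counts.
zeta [June 22, June 25] → after → no.
Total: 3.

3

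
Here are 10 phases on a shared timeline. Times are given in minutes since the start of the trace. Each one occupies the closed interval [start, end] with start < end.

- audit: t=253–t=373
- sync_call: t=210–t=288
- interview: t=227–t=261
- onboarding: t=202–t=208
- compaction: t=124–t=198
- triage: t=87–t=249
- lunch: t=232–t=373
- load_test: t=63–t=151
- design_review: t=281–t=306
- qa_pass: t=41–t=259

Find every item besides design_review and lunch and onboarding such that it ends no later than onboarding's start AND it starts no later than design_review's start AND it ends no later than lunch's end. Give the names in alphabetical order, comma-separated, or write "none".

compaction, load_test

Conditions: its end is no later than onboarding's start (X.end <= t=202) AND its start is no later than design_review's start (X.start <= t=281) AND its end is no later than lunch's end (X.end <= t=373).
audit: end t=373 <= t=202? ✗; start t=253 <= t=281? ✓; end t=373 <= t=373? ✓ → no.
compaction: end t=198 <= t=202? ✓; start t=124 <= t=281? ✓; end t=198 <= t=373? ✓ → yes.
interview: end t=261 <= t=202? ✗; start t=227 <= t=281? ✓; end t=261 <= t=373? ✓ → no.
load_test: end t=151 <= t=202? ✓; start t=63 <= t=281? ✓; end t=151 <= t=373? ✓ → yes.
qa_pass: end t=259 <= t=202? ✗; start t=41 <= t=281? ✓; end t=259 <= t=373? ✓ → no.
sync_call: end t=288 <= t=202? ✗; start t=210 <= t=281? ✓; end t=288 <= t=373? ✓ → no.
triage: end t=249 <= t=202? ✗; start t=87 <= t=281? ✓; end t=249 <= t=373? ✓ → no.
Result: compaction, load_test.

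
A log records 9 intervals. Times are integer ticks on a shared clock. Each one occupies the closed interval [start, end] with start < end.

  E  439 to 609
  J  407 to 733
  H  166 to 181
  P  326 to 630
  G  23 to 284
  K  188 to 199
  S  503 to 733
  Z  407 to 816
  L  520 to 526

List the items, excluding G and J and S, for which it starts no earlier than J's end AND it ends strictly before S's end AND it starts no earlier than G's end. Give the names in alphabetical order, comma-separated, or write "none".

Conditions: its start is no earlier than J's end (X.start >= 733) AND its end is strictly before S's end (X.end < 733) AND its start is no earlier than G's end (X.start >= 284).
E: start 439 >= 733? ✗; end 609 < 733? ✓; start 439 >= 284? ✓ → no.
H: start 166 >= 733? ✗; end 181 < 733? ✓; start 166 >= 284? ✗ → no.
K: start 188 >= 733? ✗; end 199 < 733? ✓; start 188 >= 284? ✗ → no.
L: start 520 >= 733? ✗; end 526 < 733? ✓; start 520 >= 284? ✓ → no.
P: start 326 >= 733? ✗; end 630 < 733? ✓; start 326 >= 284? ✓ → no.
Z: start 407 >= 733? ✗; end 816 < 733? ✗; start 407 >= 284? ✓ → no.
Result: none.

none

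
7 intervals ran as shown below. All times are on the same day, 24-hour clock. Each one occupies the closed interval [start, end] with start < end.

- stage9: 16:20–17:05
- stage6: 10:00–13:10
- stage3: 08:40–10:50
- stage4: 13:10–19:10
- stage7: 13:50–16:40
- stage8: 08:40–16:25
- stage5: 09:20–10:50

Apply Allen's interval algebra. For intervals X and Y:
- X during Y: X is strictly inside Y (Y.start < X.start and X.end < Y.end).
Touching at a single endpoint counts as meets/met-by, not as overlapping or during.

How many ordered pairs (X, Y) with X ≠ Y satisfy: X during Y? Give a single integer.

4

Checking all 42 ordered pairs for relation 'during'; matching pairs in alphabetical order:
(stage5, stage8): stage5 during stage8 ✓
(stage6, stage8): stage6 during stage8 ✓
(stage7, stage4): stage7 during stage4 ✓
(stage9, stage4): stage9 during stage4 ✓
Count: 4.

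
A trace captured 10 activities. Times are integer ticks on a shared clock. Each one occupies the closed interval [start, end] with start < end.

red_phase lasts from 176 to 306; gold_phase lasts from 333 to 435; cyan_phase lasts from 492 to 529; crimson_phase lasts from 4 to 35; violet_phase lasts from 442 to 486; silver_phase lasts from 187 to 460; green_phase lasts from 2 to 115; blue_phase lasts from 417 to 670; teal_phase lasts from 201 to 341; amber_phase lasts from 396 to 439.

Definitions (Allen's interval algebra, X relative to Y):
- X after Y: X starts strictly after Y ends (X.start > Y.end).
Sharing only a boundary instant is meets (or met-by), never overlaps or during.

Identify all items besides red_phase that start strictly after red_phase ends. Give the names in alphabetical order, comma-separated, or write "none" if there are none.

Target red_phase = [176, 306].
amber_phase [396, 439] → after → yes.
blue_phase [417, 670] → after → yes.
crimson_phase [4, 35] → before → no.
cyan_phase [492, 529] → after → yes.
gold_phase [333, 435] → after → yes.
green_phase [2, 115] → before → no.
silver_phase [187, 460] → overlapped-by → no.
teal_phase [201, 341] → overlapped-by → no.
violet_phase [442, 486] → after → yes.
Result: amber_phase, blue_phase, cyan_phase, gold_phase, violet_phase.

amber_phase, blue_phase, cyan_phase, gold_phase, violet_phase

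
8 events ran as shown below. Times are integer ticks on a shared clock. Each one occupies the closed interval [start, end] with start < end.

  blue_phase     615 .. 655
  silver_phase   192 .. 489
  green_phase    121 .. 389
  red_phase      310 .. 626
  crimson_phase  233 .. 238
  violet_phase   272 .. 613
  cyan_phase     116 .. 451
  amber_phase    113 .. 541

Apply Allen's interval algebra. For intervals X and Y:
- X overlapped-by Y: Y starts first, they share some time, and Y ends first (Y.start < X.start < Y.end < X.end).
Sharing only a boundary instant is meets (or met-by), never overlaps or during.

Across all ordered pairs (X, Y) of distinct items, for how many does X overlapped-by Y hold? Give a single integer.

Checking all 56 ordered pairs for relation 'overlapped-by'; matching pairs in alphabetical order:
(blue_phase, red_phase): blue_phase overlapped-by red_phase ✓
(red_phase, amber_phase): red_phase overlapped-by amber_phase ✓
(red_phase, cyan_phase): red_phase overlapped-by cyan_phase ✓
(red_phase, green_phase): red_phase overlapped-by green_phase ✓
(red_phase, silver_phase): red_phase overlapped-by silver_phase ✓
(red_phase, violet_phase): red_phase overlapped-by violet_phase ✓
(silver_phase, cyan_phase): silver_phase overlapped-by cyan_phase ✓
(silver_phase, green_phase): silver_phase overlapped-by green_phase ✓
(violet_phase, amber_phase): violet_phase overlapped-by amber_phase ✓
(violet_phase, cyan_phase): violet_phase overlapped-by cyan_phase ✓
(violet_phase, green_phase): violet_phase overlapped-by green_phase ✓
(violet_phase, silver_phase): violet_phase overlapped-by silver_phase ✓
Count: 12.

12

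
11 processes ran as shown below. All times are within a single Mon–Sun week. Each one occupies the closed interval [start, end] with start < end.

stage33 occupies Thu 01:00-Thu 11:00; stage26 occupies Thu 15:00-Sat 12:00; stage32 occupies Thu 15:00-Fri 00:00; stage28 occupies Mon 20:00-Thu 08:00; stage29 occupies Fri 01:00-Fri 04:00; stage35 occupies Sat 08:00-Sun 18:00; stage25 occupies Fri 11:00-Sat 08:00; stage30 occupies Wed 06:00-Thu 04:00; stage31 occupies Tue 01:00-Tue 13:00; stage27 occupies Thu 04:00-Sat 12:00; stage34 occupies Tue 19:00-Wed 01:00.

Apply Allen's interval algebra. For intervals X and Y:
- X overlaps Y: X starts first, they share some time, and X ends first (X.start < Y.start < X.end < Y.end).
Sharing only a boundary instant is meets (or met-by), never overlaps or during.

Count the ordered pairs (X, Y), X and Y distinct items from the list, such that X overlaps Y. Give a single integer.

6

Checking all 110 ordered pairs for relation 'overlaps'; matching pairs in alphabetical order:
(stage26, stage35): stage26 overlaps stage35 ✓
(stage27, stage35): stage27 overlaps stage35 ✓
(stage28, stage27): stage28 overlaps stage27 ✓
(stage28, stage33): stage28 overlaps stage33 ✓
(stage30, stage33): stage30 overlaps stage33 ✓
(stage33, stage27): stage33 overlaps stage27 ✓
Count: 6.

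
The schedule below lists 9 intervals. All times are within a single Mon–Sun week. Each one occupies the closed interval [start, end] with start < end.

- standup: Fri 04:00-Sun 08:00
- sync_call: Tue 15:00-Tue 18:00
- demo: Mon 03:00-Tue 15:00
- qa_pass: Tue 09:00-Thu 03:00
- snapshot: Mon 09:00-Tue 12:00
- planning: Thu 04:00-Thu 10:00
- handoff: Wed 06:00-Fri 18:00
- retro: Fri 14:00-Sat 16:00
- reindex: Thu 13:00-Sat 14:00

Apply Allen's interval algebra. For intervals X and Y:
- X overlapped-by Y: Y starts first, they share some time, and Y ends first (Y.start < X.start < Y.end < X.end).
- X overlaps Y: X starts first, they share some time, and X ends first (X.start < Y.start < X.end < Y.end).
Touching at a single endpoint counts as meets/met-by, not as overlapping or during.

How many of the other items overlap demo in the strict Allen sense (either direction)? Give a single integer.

Target demo = [Mon 03:00, Tue 15:00].
handoff [Wed 06:00, Fri 18:00] → after → no.
planning [Thu 04:00, Thu 10:00] → after → no.
qa_pass [Tue 09:00, Thu 03:00] → overlapped-by → counts.
reindex [Thu 13:00, Sat 14:00] → after → no.
retro [Fri 14:00, Sat 16:00] → after → no.
snapshot [Mon 09:00, Tue 12:00] → during → no.
standup [Fri 04:00, Sun 08:00] → after → no.
sync_call [Tue 15:00, Tue 18:00] → met-by → no.
Total: 1.

1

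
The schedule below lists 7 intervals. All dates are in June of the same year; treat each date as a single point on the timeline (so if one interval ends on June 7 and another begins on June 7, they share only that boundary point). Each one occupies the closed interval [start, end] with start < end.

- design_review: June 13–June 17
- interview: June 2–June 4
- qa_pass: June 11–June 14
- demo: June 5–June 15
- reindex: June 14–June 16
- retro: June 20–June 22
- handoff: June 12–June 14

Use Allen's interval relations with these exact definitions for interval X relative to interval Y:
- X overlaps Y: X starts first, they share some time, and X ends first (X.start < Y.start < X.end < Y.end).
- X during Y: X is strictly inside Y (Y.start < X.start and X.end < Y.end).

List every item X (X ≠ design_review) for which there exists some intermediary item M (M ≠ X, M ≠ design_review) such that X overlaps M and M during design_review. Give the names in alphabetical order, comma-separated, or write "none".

Target design_review = [June 13, June 17].
Intermediaries M with M during design_review: reindex.
Via reindex — items with X overlaps reindex: demo.
Union: demo.

demo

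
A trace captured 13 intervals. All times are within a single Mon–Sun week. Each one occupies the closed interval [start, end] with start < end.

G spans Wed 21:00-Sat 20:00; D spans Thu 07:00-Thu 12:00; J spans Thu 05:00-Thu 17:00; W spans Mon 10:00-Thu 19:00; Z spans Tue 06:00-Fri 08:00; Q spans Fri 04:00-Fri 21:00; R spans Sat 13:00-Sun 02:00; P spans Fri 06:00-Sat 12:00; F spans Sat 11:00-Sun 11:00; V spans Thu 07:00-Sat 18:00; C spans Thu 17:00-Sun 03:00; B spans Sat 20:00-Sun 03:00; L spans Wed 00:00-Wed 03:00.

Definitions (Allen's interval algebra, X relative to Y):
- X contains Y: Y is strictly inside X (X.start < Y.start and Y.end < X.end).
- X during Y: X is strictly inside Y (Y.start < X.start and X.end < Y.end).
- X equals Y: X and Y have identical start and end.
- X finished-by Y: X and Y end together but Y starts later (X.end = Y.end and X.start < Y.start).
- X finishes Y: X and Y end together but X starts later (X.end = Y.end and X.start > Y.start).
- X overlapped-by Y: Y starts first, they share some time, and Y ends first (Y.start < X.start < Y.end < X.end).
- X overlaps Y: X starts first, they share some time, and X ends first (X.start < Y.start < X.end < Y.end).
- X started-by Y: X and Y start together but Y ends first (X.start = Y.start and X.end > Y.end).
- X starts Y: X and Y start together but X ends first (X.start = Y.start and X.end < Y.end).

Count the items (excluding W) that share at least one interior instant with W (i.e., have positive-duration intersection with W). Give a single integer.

7

Target W = [Mon 10:00, Thu 19:00].
B [Sat 20:00, Sun 03:00] → after → no.
C [Thu 17:00, Sun 03:00] → overlapped-by → counts.
D [Thu 07:00, Thu 12:00] → during → counts.
F [Sat 11:00, Sun 11:00] → after → no.
G [Wed 21:00, Sat 20:00] → overlapped-by → counts.
J [Thu 05:00, Thu 17:00] → during → counts.
L [Wed 00:00, Wed 03:00] → during → counts.
P [Fri 06:00, Sat 12:00] → after → no.
Q [Fri 04:00, Fri 21:00] → after → no.
R [Sat 13:00, Sun 02:00] → after → no.
V [Thu 07:00, Sat 18:00] → overlapped-by → counts.
Z [Tue 06:00, Fri 08:00] → overlapped-by → counts.
Total: 7.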